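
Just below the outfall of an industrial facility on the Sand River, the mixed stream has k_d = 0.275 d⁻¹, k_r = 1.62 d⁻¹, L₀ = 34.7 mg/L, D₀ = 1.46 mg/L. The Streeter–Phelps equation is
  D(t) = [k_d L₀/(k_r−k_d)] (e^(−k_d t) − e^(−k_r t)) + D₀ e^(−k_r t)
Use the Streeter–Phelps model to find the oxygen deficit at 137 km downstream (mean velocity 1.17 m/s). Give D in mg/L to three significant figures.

Travel time t = x/v = 137 km / (1.17 m/s) = 137000 m / 1.17 m/s = 117100 s = 1.355 d.
k_d L₀/(k_r−k_d) = 0.275×34.7/(1.62−0.275) = 9.543/1.345 = 7.095 mg/L.
e^(−k_d t) = e^(−0.275×1.355) = 0.6889; e^(−k_r t) = e^(−1.62×1.355) = 0.1113.
D = 7.095 × (0.6889 − 0.1113) + 1.46 × 0.1113 = 4.098 + 0.1625 = 4.260 mg/L.

D ≈ 4.26 mg/L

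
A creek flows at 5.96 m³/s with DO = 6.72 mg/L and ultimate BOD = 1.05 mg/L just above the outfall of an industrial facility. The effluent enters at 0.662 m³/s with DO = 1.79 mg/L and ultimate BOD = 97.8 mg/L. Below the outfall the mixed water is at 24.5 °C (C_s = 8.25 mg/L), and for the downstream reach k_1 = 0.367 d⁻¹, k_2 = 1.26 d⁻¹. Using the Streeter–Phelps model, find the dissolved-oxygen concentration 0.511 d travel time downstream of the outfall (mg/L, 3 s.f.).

DO ≈ 5.85 mg/L

Mixed DO = (5.96×6.72 + 0.662×1.79)/(5.96+0.662) = 41.24/6.622 = 6.227 mg/L.
Mixed L₀ = (5.96×1.05 + 0.662×97.8)/(6.622) = 71.00/6.622 = 10.72 mg/L.
Initial deficit D₀ = C_s − DO₀ = 8.25 − 6.227 = 2.023 mg/L.
D(0.511) = [0.367×10.72/(1.26−0.367)](e^(−0.367×0.511) − e^(−1.26×0.511)) + 2.023 e^(−1.26×0.511)
= 4.406 × (0.8290 − 0.5253) + 2.023 × 0.5253 = 2.401 mg/L.
DO = 8.25 − 2.401 = 5.849 mg/L.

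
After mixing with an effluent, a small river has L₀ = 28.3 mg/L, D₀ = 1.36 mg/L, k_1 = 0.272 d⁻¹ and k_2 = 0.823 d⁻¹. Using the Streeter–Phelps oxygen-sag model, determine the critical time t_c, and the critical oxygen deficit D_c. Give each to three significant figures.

At the critical point dD/dt = 0, so k_1 L₀ e^(−k_1 t) = k_2 D. Substituting D(t) from the Streeter–Phelps equation and solving for t gives
t_c = ln[(k_2/k_1)(1 − D₀(k_2−k_1)/(k_1 L₀))] / (k_2−k_1).
Here k_2−k_1 = 0.5510 d⁻¹ and 1 − D₀(k_2−k_1)/(k_1 L₀) = 1 − 1.36×0.5510/(0.272×28.3) = 0.9027, so
t_c = ln(3.026 × 0.9027) / 0.5510 = 1.005 / 0.5510 = 1.823 d.
L(t_c) = L₀ e^(−k_1 t_c) = 28.3 × 0.6090 = 17.23 mg/L, and at the critical point k_2 D_c = k_1 L, so D_c = (0.272/0.823) × 17.23 = 5.696 mg/L.

t_c ≈ 1.82 d; D_c ≈ 5.70 mg/L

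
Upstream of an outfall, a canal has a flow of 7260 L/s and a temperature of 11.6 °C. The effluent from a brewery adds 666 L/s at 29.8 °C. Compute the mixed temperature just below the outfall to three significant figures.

13.1 °C

Flow-weighted mixing: C = (Q_r C_r + Q_w C_w)/(Q_r + Q_w)
= (7260×11.6 + 666×29.8)/(7260 + 666) = 104100/7926 = 13.13 °C.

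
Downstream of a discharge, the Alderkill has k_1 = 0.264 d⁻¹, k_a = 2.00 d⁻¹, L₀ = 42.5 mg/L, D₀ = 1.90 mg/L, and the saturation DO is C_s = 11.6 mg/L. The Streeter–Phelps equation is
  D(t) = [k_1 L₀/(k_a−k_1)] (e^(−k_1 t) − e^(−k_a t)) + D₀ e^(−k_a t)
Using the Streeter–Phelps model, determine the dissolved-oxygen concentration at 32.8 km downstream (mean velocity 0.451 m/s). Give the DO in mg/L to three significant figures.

Travel time t = x/v = 32.8 km / (0.451 m/s) = 32800 m / 0.451 m/s = 72730 s = 0.8418 d.
k_1 L₀/(k_a−k_1) = 0.264×42.5/(2.00−0.264) = 11.22/1.736 = 6.463 mg/L.
e^(−k_1 t) = e^(−0.264×0.8418) = 0.8007; e^(−k_a t) = e^(−2.00×0.8418) = 0.1857.
D = 6.463 × (0.8007 − 0.1857) + 1.90 × 0.1857 = 3.975 + 0.3529 = 4.328 mg/L.
DO = C_s − D = 11.6 − 4.328 = 7.272 mg/L.

DO ≈ 7.27 mg/L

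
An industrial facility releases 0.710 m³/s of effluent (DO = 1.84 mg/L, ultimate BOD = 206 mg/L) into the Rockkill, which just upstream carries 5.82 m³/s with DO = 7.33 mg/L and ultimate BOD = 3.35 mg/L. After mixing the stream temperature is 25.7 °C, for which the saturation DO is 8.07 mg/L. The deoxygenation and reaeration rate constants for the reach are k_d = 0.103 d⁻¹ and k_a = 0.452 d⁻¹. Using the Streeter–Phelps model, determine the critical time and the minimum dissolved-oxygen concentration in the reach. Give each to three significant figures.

t_c ≈ 3.67 d; minimum DO ≈ 4.11 mg/L

Mixed DO = (5.82×7.33 + 0.710×1.84)/(5.82+0.710) = 43.97/6.530 = 6.733 mg/L.
Mixed L₀ = (5.82×3.35 + 0.710×206)/(6.530) = 165.8/6.530 = 25.38 mg/L.
Initial deficit D₀ = C_s − DO₀ = 8.07 − 6.733 = 1.337 mg/L.
t_c = (1/0.3490) ln[(0.452/0.103)(1 − 1.337×0.3490/(0.103×25.38))] = 2.865 × ln(3.605) = 3.674 d.
D_c = (0.103/0.452) × 25.38 × e^(−0.103×3.674) = 0.2279 × 25.38 × 0.6849 = 3.962 mg/L.
Minimum DO = 8.07 − 3.962 = 4.108 mg/L.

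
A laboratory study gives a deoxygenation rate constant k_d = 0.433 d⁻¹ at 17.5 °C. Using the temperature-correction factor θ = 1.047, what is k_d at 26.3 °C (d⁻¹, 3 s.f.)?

k_d ≈ 0.649 d⁻¹

k_d(T₂) = k_d(T₁) · θ^(T₂−T₁) = 0.433 × 1.047^(26.3−17.5)
= 0.433 × 1.047^8.80 = 0.433 × 1.498 = 0.6487 d⁻¹.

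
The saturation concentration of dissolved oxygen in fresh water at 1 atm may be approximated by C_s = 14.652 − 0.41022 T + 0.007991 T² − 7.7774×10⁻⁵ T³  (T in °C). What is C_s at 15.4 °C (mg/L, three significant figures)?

C_s ≈ 9.95 mg/L

C_s = 14.652 − 0.41022×15.4 + 0.007991×15.4² − 7.7774×10⁻⁵×15.4³ = 9.946 mg/L.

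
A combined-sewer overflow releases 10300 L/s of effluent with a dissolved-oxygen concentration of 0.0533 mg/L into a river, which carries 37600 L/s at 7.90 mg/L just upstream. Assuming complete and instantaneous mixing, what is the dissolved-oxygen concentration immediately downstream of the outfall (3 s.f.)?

6.21 mg/L

Flow-weighted mixing: C = (Q_r C_r + Q_w C_w)/(Q_r + Q_w)
= (37600×7.90 + 10300×0.0533)/(37600 + 10300) = 297600/47900 = 6.213 mg/L.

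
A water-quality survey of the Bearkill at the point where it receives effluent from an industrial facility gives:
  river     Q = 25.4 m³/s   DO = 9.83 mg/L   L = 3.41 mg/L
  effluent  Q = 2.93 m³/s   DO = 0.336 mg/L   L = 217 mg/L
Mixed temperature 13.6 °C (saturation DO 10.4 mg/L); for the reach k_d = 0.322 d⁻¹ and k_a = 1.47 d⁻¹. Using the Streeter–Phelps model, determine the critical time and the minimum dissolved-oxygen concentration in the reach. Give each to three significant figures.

Mixed DO = (25.4×9.83 + 2.93×0.336)/(25.4+2.93) = 250.7/28.33 = 8.848 mg/L.
Mixed L₀ = (25.4×3.41 + 2.93×217)/(28.33) = 722.4/28.33 = 25.50 mg/L.
Initial deficit D₀ = C_s − DO₀ = 10.4 − 8.848 = 1.552 mg/L.
t_c = (1/1.148) ln[(1.47/0.322)(1 − 1.552×1.148/(0.322×25.50))] = 0.8711 × ln(3.575) = 1.110 d.
D_c = (0.322/1.47) × 25.50 × e^(−0.322×1.110) = 0.2190 × 25.50 × 0.6996 = 3.908 mg/L.
Minimum DO = 10.4 − 3.908 = 6.492 mg/L.

t_c ≈ 1.11 d; minimum DO ≈ 6.49 mg/L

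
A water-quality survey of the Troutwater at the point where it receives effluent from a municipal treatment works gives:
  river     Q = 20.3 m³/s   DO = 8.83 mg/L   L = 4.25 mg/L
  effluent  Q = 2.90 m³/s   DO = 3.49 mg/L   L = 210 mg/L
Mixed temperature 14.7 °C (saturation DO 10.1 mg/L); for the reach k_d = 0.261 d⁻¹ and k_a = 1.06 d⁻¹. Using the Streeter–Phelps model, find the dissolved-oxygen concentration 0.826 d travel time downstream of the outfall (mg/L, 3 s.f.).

DO ≈ 5.48 mg/L

Mixed DO = (20.3×8.83 + 2.90×3.49)/(20.3+2.90) = 189.4/23.20 = 8.162 mg/L.
Mixed L₀ = (20.3×4.25 + 2.90×210)/(23.20) = 695.3/23.20 = 29.97 mg/L.
Initial deficit D₀ = C_s − DO₀ = 10.1 − 8.162 = 1.938 mg/L.
D(0.826) = [0.261×29.97/(1.06−0.261)](e^(−0.261×0.826) − e^(−1.06×0.826)) + 1.938 e^(−1.06×0.826)
= 9.790 × (0.8061 − 0.4166) + 1.938 × 0.4166 = 4.620 mg/L.
DO = 10.1 − 4.620 = 5.480 mg/L.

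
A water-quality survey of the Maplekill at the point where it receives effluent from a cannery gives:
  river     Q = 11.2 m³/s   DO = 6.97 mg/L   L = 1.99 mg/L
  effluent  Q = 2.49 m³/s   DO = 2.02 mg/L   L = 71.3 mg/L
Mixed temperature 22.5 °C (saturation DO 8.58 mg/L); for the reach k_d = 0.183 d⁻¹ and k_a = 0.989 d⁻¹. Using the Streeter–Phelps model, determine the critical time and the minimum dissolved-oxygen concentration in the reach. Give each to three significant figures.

Mixed DO = (11.2×6.97 + 2.49×2.02)/(11.2+2.49) = 83.09/13.69 = 6.070 mg/L.
Mixed L₀ = (11.2×1.99 + 2.49×71.3)/(13.69) = 199.8/13.69 = 14.60 mg/L.
Initial deficit D₀ = C_s − DO₀ = 8.58 − 6.070 = 2.510 mg/L.
t_c = (1/0.8060) ln[(0.989/0.183)(1 − 2.510×0.8060/(0.183×14.60))] = 1.241 × ln(1.311) = 0.3357 d.
D_c = (0.183/0.989) × 14.60 × e^(−0.183×0.3357) = 0.1850 × 14.60 × 0.9404 = 2.540 mg/L.
Minimum DO = 8.58 − 2.540 = 6.040 mg/L.

t_c ≈ 0.336 d; minimum DO ≈ 6.04 mg/L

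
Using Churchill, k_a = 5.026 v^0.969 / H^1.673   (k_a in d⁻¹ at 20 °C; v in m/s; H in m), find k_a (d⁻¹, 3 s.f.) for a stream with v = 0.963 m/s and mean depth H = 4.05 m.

k_a ≈ 0.467 d⁻¹

k_a = 5.026 × 0.963^0.969 / 4.05^1.673 = 5.026 × 0.9641 / 10.38 = 0.4667 d⁻¹.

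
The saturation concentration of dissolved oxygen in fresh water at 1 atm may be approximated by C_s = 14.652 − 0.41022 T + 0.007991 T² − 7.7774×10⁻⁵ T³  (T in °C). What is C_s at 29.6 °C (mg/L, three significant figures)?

C_s = 14.652 − 0.41022×29.6 + 0.007991×29.6² − 7.7774×10⁻⁵×29.6³ = 7.494 mg/L.

C_s ≈ 7.49 mg/L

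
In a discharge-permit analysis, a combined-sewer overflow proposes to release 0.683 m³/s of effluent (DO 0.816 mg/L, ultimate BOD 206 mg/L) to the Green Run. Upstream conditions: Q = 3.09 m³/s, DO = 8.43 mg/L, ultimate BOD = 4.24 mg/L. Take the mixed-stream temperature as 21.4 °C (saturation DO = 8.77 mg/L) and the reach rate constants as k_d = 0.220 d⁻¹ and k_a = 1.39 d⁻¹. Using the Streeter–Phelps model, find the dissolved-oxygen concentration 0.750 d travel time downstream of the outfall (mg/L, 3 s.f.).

DO ≈ 4.37 mg/L

Mixed DO = (3.09×8.43 + 0.683×0.816)/(3.09+0.683) = 26.61/3.773 = 7.052 mg/L.
Mixed L₀ = (3.09×4.24 + 0.683×206)/(3.773) = 153.8/3.773 = 40.76 mg/L.
Initial deficit D₀ = C_s − DO₀ = 8.77 − 7.052 = 1.718 mg/L.
D(0.750) = [0.220×40.76/(1.39−0.220)](e^(−0.220×0.750) − e^(−1.39×0.750)) + 1.718 e^(−1.39×0.750)
= 7.665 × (0.8479 − 0.3526) + 1.718 × 0.3526 = 4.402 mg/L.
DO = 8.77 − 4.402 = 4.368 mg/L.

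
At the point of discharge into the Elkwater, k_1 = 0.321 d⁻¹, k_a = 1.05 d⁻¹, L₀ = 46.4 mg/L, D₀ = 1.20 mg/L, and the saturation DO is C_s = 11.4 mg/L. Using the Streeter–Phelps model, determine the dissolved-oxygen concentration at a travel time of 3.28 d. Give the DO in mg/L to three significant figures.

DO ≈ 4.89 mg/L

k_1 L₀/(k_a−k_1) = 0.321×46.4/(1.05−0.321) = 14.89/0.7290 = 20.43 mg/L.
e^(−k_1 t) = e^(−0.321×3.280) = 0.3489; e^(−k_a t) = e^(−1.05×3.280) = 0.03194.
D = 20.43 × (0.3489 − 0.03194) + 1.20 × 0.03194 = 6.477 + 0.03832 = 6.515 mg/L.
DO = C_s − D = 11.4 − 6.515 = 4.885 mg/L.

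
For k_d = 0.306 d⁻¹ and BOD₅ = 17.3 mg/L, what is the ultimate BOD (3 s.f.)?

BOD₅ = L₀(1 − e^(−5k_d)) ⇒ L₀ = BOD₅ / (1 − e^(−5×0.306))
= 17.3 / (1 − 0.2165) = 17.3 / 0.7835 = 22.08 mg/L.

L₀ ≈ 22.1 mg/L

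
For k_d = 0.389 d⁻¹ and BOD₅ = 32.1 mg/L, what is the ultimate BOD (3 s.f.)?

BOD₅ = L₀(1 − e^(−5k_d)) ⇒ L₀ = BOD₅ / (1 − e^(−5×0.389))
= 32.1 / (1 − 0.1430) = 32.1 / 0.8570 = 37.46 mg/L.

L₀ ≈ 37.5 mg/L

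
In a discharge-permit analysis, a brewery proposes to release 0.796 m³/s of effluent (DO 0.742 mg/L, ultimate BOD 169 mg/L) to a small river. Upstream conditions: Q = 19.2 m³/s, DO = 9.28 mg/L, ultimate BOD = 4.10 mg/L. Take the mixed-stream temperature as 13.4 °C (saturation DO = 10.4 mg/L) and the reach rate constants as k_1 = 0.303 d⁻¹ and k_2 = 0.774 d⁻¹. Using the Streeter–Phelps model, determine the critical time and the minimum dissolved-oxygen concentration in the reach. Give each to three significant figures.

Mixed DO = (19.2×9.28 + 0.796×0.742)/(19.2+0.796) = 178.8/20.00 = 8.940 mg/L.
Mixed L₀ = (19.2×4.10 + 0.796×169)/(20.00) = 213.2/20.00 = 10.66 mg/L.
Initial deficit D₀ = C_s − DO₀ = 10.4 − 8.940 = 1.460 mg/L.
t_c = (1/0.4710) ln[(0.774/0.303)(1 − 1.460×0.4710/(0.303×10.66))] = 2.123 × ln(2.011) = 1.483 d.
D_c = (0.303/0.774) × 10.66 × e^(−0.303×1.483) = 0.3915 × 10.66 × 0.6380 = 2.664 mg/L.
Minimum DO = 10.4 − 2.664 = 7.736 mg/L.

t_c ≈ 1.48 d; minimum DO ≈ 7.74 mg/L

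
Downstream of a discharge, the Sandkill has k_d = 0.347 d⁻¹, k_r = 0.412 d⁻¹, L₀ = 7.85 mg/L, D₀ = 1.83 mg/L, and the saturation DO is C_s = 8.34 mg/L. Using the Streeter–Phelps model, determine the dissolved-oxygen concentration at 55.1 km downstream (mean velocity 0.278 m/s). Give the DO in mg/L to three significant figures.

Travel time t = x/v = 55.1 km / (0.278 m/s) = 55100 m / 0.278 m/s = 198200 s = 2.294 d.
k_d L₀/(k_r−k_d) = 0.347×7.85/(0.412−0.347) = 2.724/0.06500 = 41.91 mg/L.
e^(−k_d t) = e^(−0.347×2.294) = 0.4511; e^(−k_r t) = e^(−0.412×2.294) = 0.3886.
D = 41.91 × (0.4511 − 0.3886) + 1.83 × 0.3886 = 2.619 + 0.7112 = 3.330 mg/L.
DO = C_s − D = 8.34 − 3.330 = 5.010 mg/L.

DO ≈ 5.01 mg/L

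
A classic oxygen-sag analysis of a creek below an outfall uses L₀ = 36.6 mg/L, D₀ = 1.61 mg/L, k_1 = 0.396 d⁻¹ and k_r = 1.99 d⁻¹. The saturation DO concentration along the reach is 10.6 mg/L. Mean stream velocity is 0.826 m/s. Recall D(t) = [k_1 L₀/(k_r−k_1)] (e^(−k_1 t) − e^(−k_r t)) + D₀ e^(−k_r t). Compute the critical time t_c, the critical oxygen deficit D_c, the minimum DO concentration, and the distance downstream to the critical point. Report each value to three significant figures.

t_c = [1/(k_r−k_1)] ln[(k_r/k_1)(1 − D₀(k_r−k_1)/(k_1 L₀))]
= [1/(1.99−0.396)] ln[(1.99/0.396)(1 − 1.61×1.594/(0.396×36.6))]
= (1/1.594) ln[5.025 × 0.8229] = 0.6274 × ln(4.135) = 0.6274 × 1.420 = 0.8906 d.
D_c = (k_1/k_r) L₀ e^(−k_1 t_c) = (0.396/1.99) × 36.6 × e^(−0.396×0.8906) = 0.1990 × 36.6 × 0.7028 = 5.119 mg/L.
Minimum DO = C_s − D_c = 10.6 − 5.119 = 5.481 mg/L.
x_c = v t_c = 0.826 m/s × 0.8906 d × 86400 s/d = 63560 m ≈ 63.6 km.

t_c ≈ 0.891 d; D_c ≈ 5.12 mg/L; min DO ≈ 5.48 mg/L; x_c ≈ 63.6 km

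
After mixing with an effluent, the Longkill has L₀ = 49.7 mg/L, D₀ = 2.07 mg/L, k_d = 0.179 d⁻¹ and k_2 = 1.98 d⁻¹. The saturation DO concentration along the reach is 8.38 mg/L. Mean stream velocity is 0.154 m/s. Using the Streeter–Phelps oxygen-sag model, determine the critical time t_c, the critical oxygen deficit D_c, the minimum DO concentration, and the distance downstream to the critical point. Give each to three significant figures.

With k_2/k_d = 11.06 and 1 − D₀(k_2−k_d)/(k_d L₀) = 0.5809,
t_c = ln(11.06 × 0.5809) / (1.98 − 0.179) = ln(6.426) / 1.801 = 1.860/1.801 = 1.033 d.
D_c = (k_d/k_2) L₀ e^(−k_d t_c) = (0.179/1.98) × 49.7 × e^(−0.179×1.033) = 0.09040 × 49.7 × 0.8312 = 3.735 mg/L.
Minimum DO = C_s − D_c = 8.38 − 3.735 = 4.645 mg/L.
x_c = v t_c = 0.154 m/s × 1.033 d × 86400 s/d = 13740 m ≈ 13.7 km.

t_c ≈ 1.03 d; D_c ≈ 3.73 mg/L; min DO ≈ 4.65 mg/L; x_c ≈ 13.7 km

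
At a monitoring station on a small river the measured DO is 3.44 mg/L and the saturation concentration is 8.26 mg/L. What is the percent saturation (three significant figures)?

% saturation = C/C_s × 100 = 3.44/8.26 × 100 = 41.6 %.

41.6 % saturation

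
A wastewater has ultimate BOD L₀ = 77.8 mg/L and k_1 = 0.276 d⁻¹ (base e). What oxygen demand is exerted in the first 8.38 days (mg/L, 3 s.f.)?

y_t = L₀(1 − e^(−k_1 t)) = 77.8 × (1 − e^(−0.276×8.38))
= 77.8 × (1 − 0.09898) = 77.8 × 0.9010 = 70.10 mg/L.

y ≈ 70.1 mg/L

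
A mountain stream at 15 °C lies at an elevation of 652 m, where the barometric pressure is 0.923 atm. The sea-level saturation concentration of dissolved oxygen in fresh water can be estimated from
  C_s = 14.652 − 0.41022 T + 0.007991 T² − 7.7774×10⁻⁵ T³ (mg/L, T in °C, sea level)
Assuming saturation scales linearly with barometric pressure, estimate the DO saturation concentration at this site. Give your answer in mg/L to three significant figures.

C_s ≈ 9.26 mg/L

At sea level: C_s = 14.652 − 0.41022×15 + 0.007991×15² − 7.7774×10⁻⁵×15³ = 10.03 mg/L.
Pressure correction: C_s' = 10.03 × 0.923 = 9.262 mg/L.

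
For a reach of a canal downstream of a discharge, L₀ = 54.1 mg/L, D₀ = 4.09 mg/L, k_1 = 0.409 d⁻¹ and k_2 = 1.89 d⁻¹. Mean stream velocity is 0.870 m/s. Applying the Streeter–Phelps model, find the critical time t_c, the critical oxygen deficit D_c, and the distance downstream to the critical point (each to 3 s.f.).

t_c ≈ 0.818 d; D_c ≈ 8.38 mg/L; x_c ≈ 61.5 km

With k_2/k_1 = 4.621 and 1 − D₀(k_2−k_1)/(k_1 L₀) = 0.7262,
t_c = ln(4.621 × 0.7262) / (1.89 − 0.409) = ln(3.356) / 1.481 = 1.211/1.481 = 0.8175 d.
L(t_c) = L₀ e^(−k_1 t_c) = 54.1 × 0.7158 = 38.72 mg/L, and at the critical point k_2 D_c = k_1 L, so D_c = (0.409/1.89) × 38.72 = 8.380 mg/L.
x_c = v t_c = 0.870 m/s × 0.8175 d × 86400 s/d = 61450 m ≈ 61.5 km.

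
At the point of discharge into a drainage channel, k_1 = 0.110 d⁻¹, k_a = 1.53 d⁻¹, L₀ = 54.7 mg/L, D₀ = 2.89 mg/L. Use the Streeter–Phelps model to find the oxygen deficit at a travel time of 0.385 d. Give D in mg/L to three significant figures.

D ≈ 3.31 mg/L

k_1 L₀/(k_a−k_1) = 0.110×54.7/(1.53−0.110) = 6.017/1.420 = 4.237 mg/L.
e^(−k_1 t) = e^(−0.110×0.3850) = 0.9585; e^(−k_a t) = e^(−1.53×0.3850) = 0.5549.
D = 4.237 × (0.9585 − 0.5549) + 2.89 × 0.5549 = 1.711 + 1.604 = 3.314 mg/L.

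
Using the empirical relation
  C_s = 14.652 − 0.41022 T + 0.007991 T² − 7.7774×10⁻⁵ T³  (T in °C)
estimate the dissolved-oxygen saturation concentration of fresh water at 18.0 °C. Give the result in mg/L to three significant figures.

C_s = 14.652 − 0.41022×18.0 + 0.007991×18.0² − 7.7774×10⁻⁵×18.0³ = 9.404 mg/L.

C_s ≈ 9.40 mg/L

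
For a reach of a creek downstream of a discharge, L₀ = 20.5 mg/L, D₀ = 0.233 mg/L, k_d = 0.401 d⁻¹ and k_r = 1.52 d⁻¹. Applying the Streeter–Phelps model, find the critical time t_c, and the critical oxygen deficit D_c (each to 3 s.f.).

With k_r/k_d = 3.791 and 1 − D₀(k_r−k_d)/(k_d L₀) = 0.9683,
t_c = ln(3.791 × 0.9683) / (1.52 − 0.401) = ln(3.670) / 1.119 = 1.300/1.119 = 1.162 d.
D_c = (k_d/k_r) L₀ e^(−k_d t_c) = (0.401/1.52) × 20.5 × e^(−0.401×1.162) = 0.2638 × 20.5 × 0.6275 = 3.394 mg/L.

t_c ≈ 1.16 d; D_c ≈ 3.39 mg/L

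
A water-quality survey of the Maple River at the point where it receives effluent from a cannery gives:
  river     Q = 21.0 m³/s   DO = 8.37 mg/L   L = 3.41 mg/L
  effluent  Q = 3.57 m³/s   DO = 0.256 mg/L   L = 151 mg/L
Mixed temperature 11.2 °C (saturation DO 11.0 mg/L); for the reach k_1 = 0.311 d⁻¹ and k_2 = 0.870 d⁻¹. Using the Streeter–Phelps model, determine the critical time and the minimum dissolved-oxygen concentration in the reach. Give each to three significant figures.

Mixed DO = (21.0×8.37 + 3.57×0.256)/(21.0+3.57) = 176.7/24.57 = 7.191 mg/L.
Mixed L₀ = (21.0×3.41 + 3.57×151)/(24.57) = 610.7/24.57 = 24.85 mg/L.
Initial deficit D₀ = C_s − DO₀ = 11.0 − 7.191 = 3.809 mg/L.
t_c = (1/0.5590) ln[(0.870/0.311)(1 − 3.809×0.5590/(0.311×24.85))] = 1.789 × ln(2.027) = 1.264 d.
D_c = (0.311/0.870) × 24.85 × e^(−0.311×1.264) = 0.3575 × 24.85 × 0.6750 = 5.997 mg/L.
Minimum DO = 11.0 − 5.997 = 5.003 mg/L.

t_c ≈ 1.26 d; minimum DO ≈ 5.00 mg/L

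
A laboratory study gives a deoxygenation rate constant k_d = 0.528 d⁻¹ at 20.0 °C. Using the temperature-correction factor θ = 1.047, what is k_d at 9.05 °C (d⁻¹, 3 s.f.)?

k_d ≈ 0.319 d⁻¹

k_d(T₂) = k_d(T₁) · θ^(T₂−T₁) = 0.528 × 1.047^(9.05−20.0)
= 0.528 × 1.047^-10.9 = 0.528 × 0.6048 = 0.3193 d⁻¹.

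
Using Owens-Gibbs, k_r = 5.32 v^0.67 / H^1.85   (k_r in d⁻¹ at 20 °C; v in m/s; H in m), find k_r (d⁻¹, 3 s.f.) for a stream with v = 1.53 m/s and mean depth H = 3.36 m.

k_r ≈ 0.751 d⁻¹

k_r = 5.32 × 1.53^0.67 / 3.36^1.85 = 5.32 × 1.330 / 9.413 = 0.7515 d⁻¹.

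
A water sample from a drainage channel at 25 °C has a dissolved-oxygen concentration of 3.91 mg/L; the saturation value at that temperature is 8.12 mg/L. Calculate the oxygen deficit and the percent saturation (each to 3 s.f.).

D = C_s − C = 8.12 − 3.91 = 4.21 mg/L.
% saturation = 3.91/8.12 × 100 = 48.2 %.

D ≈ 4.21 mg/L; 48.2 % saturation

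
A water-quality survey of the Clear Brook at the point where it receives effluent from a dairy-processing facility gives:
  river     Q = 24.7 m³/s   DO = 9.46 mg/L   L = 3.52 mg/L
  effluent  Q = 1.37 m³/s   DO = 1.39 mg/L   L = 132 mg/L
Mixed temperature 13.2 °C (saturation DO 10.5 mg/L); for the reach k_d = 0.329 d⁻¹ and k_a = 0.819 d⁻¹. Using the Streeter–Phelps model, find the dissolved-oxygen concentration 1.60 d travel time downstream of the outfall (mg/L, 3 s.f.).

Mixed DO = (24.7×9.46 + 1.37×1.39)/(24.7+1.37) = 235.6/26.07 = 9.036 mg/L.
Mixed L₀ = (24.7×3.52 + 1.37×132)/(26.07) = 267.8/26.07 = 10.27 mg/L.
Initial deficit D₀ = C_s − DO₀ = 10.5 − 9.036 = 1.464 mg/L.
D(1.60) = [0.329×10.27/(0.819−0.329)](e^(−0.329×1.60) − e^(−0.819×1.60)) + 1.464 e^(−0.819×1.60)
= 6.897 × (0.5907 − 0.2697) + 1.464 × 0.2697 = 2.609 mg/L.
DO = 10.5 − 2.609 = 7.891 mg/L.

DO ≈ 7.89 mg/L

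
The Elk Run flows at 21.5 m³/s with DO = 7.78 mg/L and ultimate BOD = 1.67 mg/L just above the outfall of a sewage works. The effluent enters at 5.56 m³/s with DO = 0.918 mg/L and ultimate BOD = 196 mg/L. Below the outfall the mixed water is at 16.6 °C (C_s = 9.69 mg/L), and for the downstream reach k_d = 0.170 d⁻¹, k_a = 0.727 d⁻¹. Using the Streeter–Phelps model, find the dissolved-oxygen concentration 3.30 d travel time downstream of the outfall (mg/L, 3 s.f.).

Mixed DO = (21.5×7.78 + 5.56×0.918)/(21.5+5.56) = 172.4/27.06 = 6.370 mg/L.
Mixed L₀ = (21.5×1.67 + 5.56×196)/(27.06) = 1126/27.06 = 41.60 mg/L.
Initial deficit D₀ = C_s − DO₀ = 9.69 − 6.370 = 3.320 mg/L.
D(3.30) = [0.170×41.60/(0.727−0.170)](e^(−0.170×3.30) − e^(−0.727×3.30)) + 3.320 e^(−0.727×3.30)
= 12.70 × (0.5706 − 0.09080) + 3.320 × 0.09080 = 6.394 mg/L.
DO = 9.69 − 6.394 = 3.296 mg/L.

DO ≈ 3.30 mg/L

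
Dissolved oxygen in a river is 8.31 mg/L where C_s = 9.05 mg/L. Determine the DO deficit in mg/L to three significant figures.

D = C_s − C = 9.05 − 8.31 = 0.740 mg/L.

D ≈ 0.740 mg/L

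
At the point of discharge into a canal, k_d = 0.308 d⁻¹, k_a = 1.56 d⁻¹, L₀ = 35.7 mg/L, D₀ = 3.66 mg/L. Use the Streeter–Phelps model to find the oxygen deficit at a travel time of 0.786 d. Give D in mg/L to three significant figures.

k_d L₀/(k_a−k_d) = 0.308×35.7/(1.56−0.308) = 11.00/1.252 = 8.782 mg/L.
e^(−k_d t) = e^(−0.308×0.7860) = 0.7850; e^(−k_a t) = e^(−1.56×0.7860) = 0.2934.
D = 8.782 × (0.7850 − 0.2934) + 3.66 × 0.2934 = 4.317 + 1.074 = 5.391 mg/L.

D ≈ 5.39 mg/L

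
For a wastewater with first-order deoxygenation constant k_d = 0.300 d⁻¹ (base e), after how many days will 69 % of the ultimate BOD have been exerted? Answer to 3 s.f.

t ≈ 3.90 d

y/L₀ = 1 − e^(−k_d t) = 0.69 ⇒ e^(−k_d t) = 0.310
t = −ln(0.310) / 0.300 = 1.171 / 0.300 = 3.904 d.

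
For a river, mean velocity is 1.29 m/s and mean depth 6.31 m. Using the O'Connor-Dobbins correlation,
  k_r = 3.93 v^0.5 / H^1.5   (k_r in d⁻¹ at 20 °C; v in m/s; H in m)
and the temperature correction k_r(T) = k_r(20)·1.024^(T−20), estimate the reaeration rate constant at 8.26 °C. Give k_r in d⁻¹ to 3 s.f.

k_r ≈ 0.213 d⁻¹

k_r(20) = 3.93 × 1.29^0.5 / 6.31^1.5 = 3.93 × 1.136 / 15.85 = 0.2816 d⁻¹.
k_r(8.26) = 0.2816 × 1.024^(8.26−20) = 0.2816 × 0.7570 = 0.2132 d⁻¹.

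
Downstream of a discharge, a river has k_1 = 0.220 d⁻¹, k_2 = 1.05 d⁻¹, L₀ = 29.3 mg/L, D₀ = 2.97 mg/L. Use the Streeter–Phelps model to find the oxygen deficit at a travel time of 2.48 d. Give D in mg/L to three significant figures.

D ≈ 4.15 mg/L

k_1 L₀/(k_2−k_1) = 0.220×29.3/(1.05−0.220) = 6.446/0.8300 = 7.766 mg/L.
e^(−k_1 t) = e^(−0.220×2.480) = 0.5795; e^(−k_2 t) = e^(−1.05×2.480) = 0.07398.
D = 7.766 × (0.5795 − 0.07398) + 2.97 × 0.07398 = 3.926 + 0.2197 = 4.146 mg/L.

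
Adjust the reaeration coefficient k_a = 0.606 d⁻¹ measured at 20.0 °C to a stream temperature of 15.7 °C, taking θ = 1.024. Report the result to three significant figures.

k_a ≈ 0.547 d⁻¹

k_a(T₂) = k_a(T₁) · θ^(T₂−T₁) = 0.606 × 1.024^(15.7−20.0)
= 0.606 × 1.024^-4.30 = 0.606 × 0.9030 = 0.5472 d⁻¹.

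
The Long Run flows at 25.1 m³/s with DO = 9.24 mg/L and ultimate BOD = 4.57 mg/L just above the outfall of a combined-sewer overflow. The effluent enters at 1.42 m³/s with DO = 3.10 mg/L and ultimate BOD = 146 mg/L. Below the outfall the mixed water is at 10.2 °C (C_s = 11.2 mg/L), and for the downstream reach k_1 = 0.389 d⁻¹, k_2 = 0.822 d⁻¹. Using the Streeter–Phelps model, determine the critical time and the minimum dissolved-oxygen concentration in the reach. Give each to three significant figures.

t_c ≈ 1.18 d; minimum DO ≈ 7.57 mg/L

Mixed DO = (25.1×9.24 + 1.42×3.10)/(25.1+1.42) = 236.3/26.52 = 8.911 mg/L.
Mixed L₀ = (25.1×4.57 + 1.42×146)/(26.52) = 322.0/26.52 = 12.14 mg/L.
Initial deficit D₀ = C_s − DO₀ = 11.2 − 8.911 = 2.289 mg/L.
t_c = (1/0.4330) ln[(0.822/0.389)(1 − 2.289×0.4330/(0.389×12.14))] = 2.309 × ln(1.670) = 1.184 d.
D_c = (0.389/0.822) × 12.14 × e^(−0.389×1.184) = 0.4732 × 12.14 × 0.6309 = 3.625 mg/L.
Minimum DO = 11.2 − 3.625 = 7.575 mg/L.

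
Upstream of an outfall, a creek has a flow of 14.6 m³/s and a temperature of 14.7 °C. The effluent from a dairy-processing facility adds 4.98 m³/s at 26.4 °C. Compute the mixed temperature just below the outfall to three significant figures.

Flow-weighted mixing: C = (Q_r C_r + Q_w C_w)/(Q_r + Q_w)
= (14.6×14.7 + 4.98×26.4)/(14.6 + 4.98) = 346.1/19.58 = 17.68 °C.

17.7 °C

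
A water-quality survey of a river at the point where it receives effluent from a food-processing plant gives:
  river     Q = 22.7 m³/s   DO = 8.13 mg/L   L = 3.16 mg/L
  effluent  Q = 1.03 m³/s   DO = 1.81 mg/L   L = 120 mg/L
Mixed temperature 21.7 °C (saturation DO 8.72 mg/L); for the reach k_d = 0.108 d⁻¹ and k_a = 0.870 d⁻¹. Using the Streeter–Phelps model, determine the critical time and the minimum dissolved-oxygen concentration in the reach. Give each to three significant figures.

t_c ≈ 0.966 d; minimum DO ≈ 7.80 mg/L

Mixed DO = (22.7×8.13 + 1.03×1.81)/(22.7+1.03) = 186.4/23.73 = 7.856 mg/L.
Mixed L₀ = (22.7×3.16 + 1.03×120)/(23.73) = 195.3/23.73 = 8.231 mg/L.
Initial deficit D₀ = C_s − DO₀ = 8.72 − 7.856 = 0.8643 mg/L.
t_c = (1/0.7620) ln[(0.870/0.108)(1 − 0.8643×0.7620/(0.108×8.231))] = 1.312 × ln(2.088) = 0.9659 d.
D_c = (0.108/0.870) × 8.231 × e^(−0.108×0.9659) = 0.1241 × 8.231 × 0.9009 = 0.9206 mg/L.
Minimum DO = 8.72 − 0.9206 = 7.799 mg/L.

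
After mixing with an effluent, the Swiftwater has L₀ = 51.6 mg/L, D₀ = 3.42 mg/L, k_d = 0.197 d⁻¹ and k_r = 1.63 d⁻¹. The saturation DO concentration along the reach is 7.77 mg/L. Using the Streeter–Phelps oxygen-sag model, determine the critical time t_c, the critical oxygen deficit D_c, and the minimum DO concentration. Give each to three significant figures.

At the critical point dD/dt = 0, so k_d L₀ e^(−k_d t) = k_r D. Substituting D(t) from the Streeter–Phelps equation and solving for t gives
t_c = ln[(k_r/k_d)(1 − D₀(k_r−k_d)/(k_d L₀))] / (k_r−k_d).
Here k_r−k_d = 1.433 d⁻¹ and 1 − D₀(k_r−k_d)/(k_d L₀) = 1 − 3.42×1.433/(0.197×51.6) = 0.5179, so
t_c = ln(8.274 × 0.5179) / 1.433 = 1.455 / 1.433 = 1.015 d.
L(t_c) = L₀ e^(−k_d t_c) = 51.6 × 0.8187 = 42.24 mg/L, and at the critical point k_r D_c = k_d L, so D_c = (0.197/1.63) × 42.24 = 5.106 mg/L.
Minimum DO = C_s − D_c = 7.77 − 5.106 = 2.664 mg/L.

t_c ≈ 1.02 d; D_c ≈ 5.11 mg/L; min DO ≈ 2.66 mg/L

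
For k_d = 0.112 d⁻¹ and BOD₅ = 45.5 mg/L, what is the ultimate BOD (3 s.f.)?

BOD₅ = L₀(1 − e^(−5k_d)) ⇒ L₀ = BOD₅ / (1 − e^(−5×0.112))
= 45.5 / (1 − 0.5712) = 45.5 / 0.4288 = 106.1 mg/L.

L₀ ≈ 106 mg/L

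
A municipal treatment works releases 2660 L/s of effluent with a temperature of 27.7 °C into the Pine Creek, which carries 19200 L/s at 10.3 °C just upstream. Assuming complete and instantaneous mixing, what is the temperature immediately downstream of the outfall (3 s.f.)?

Flow-weighted mixing: C = (Q_r C_r + Q_w C_w)/(Q_r + Q_w)
= (19200×10.3 + 2660×27.7)/(19200 + 2660) = 271400/21860 = 12.42 °C.

12.4 °C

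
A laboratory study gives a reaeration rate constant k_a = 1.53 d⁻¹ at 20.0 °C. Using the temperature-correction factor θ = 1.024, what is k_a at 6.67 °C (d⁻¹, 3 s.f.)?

k_a ≈ 1.12 d⁻¹

k_a(T₂) = k_a(T₁) · θ^(T₂−T₁) = 1.53 × 1.024^(6.67−20.0)
= 1.53 × 1.024^-13.3 = 1.53 × 0.7290 = 1.115 d⁻¹.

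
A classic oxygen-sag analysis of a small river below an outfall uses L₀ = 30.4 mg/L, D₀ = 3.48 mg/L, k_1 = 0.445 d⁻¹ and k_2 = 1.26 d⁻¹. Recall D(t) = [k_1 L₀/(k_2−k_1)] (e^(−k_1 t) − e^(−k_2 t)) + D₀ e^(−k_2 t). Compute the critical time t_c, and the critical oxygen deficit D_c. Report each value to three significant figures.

t_c ≈ 0.988 d; D_c ≈ 6.92 mg/L

t_c = [1/(k_2−k_1)] ln[(k_2/k_1)(1 − D₀(k_2−k_1)/(k_1 L₀))]
= [1/(1.26−0.445)] ln[(1.26/0.445)(1 − 3.48×0.8150/(0.445×30.4))]
= (1/0.8150) ln[2.831 × 0.7903] = 1.227 × ln(2.238) = 1.227 × 0.8055 = 0.9884 d.
D_c = (k_1/k_2) L₀ e^(−k_1 t_c) = (0.445/1.26) × 30.4 × e^(−0.445×0.9884) = 0.3532 × 30.4 × 0.6442 = 6.916 mg/L.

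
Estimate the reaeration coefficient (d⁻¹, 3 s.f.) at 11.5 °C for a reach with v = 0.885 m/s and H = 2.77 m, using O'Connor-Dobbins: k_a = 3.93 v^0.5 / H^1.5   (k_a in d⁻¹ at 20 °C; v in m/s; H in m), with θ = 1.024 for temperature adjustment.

k_a(20) = 3.93 × 0.885^0.5 / 2.77^1.5 = 3.93 × 0.9407 / 4.610 = 0.8019 d⁻¹.
k_a(11.5) = 0.8019 × 1.024^(11.5−20) = 0.8019 × 0.8174 = 0.6555 d⁻¹.

k_a ≈ 0.656 d⁻¹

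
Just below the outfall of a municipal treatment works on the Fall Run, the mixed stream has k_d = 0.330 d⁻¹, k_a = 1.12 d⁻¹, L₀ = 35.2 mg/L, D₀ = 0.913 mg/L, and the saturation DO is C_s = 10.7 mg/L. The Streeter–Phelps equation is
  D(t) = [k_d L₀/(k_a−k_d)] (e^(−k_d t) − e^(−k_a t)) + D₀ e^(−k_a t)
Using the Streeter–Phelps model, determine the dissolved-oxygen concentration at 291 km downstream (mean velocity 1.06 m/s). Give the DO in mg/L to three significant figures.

Travel time t = x/v = 291 km / (1.06 m/s) = 291000 m / 1.06 m/s = 274500 s = 3.177 d.
k_d L₀/(k_a−k_d) = 0.330×35.2/(1.12−0.330) = 11.62/0.7900 = 14.70 mg/L.
e^(−k_d t) = e^(−0.330×3.177) = 0.3504; e^(−k_a t) = e^(−1.12×3.177) = 0.02848.
D = 14.70 × (0.3504 − 0.02848) + 0.913 × 0.02848 = 4.734 + 0.02600 = 4.760 mg/L.
DO = C_s − D = 10.7 − 4.760 = 5.940 mg/L.

DO ≈ 5.94 mg/L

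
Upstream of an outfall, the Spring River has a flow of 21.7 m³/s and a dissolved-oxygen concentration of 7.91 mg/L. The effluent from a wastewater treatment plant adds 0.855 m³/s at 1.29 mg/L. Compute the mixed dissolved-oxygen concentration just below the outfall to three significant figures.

7.66 mg/L

Flow-weighted mixing: C = (Q_r C_r + Q_w C_w)/(Q_r + Q_w)
= (21.7×7.91 + 0.855×1.29)/(21.7 + 0.855) = 172.7/22.55 = 7.659 mg/L.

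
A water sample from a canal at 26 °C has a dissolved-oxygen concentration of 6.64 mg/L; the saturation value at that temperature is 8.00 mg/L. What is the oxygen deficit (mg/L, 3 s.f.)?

D = C_s − C = 8.00 − 6.64 = 1.36 mg/L.

D ≈ 1.36 mg/L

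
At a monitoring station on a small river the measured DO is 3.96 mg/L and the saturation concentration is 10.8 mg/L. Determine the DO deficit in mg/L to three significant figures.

D ≈ 6.84 mg/L

D = C_s − C = 10.8 − 3.96 = 6.84 mg/L.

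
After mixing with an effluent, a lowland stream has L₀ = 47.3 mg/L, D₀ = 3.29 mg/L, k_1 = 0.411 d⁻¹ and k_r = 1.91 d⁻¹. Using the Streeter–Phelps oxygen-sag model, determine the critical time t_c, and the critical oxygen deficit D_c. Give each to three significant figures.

At the critical point dD/dt = 0, so k_1 L₀ e^(−k_1 t) = k_r D. Substituting D(t) from the Streeter–Phelps equation and solving for t gives
t_c = ln[(k_r/k_1)(1 − D₀(k_r−k_1)/(k_1 L₀))] / (k_r−k_1).
Here k_r−k_1 = 1.499 d⁻¹ and 1 − D₀(k_r−k_1)/(k_1 L₀) = 1 − 3.29×1.499/(0.411×47.3) = 0.7463, so
t_c = ln(4.647 × 0.7463) / 1.499 = 1.244 / 1.499 = 0.8297 d.
L(t_c) = L₀ e^(−k_1 t_c) = 47.3 × 0.7111 = 33.63 mg/L, and at the critical point k_r D_c = k_1 L, so D_c = (0.411/1.91) × 33.63 = 7.237 mg/L.

t_c ≈ 0.830 d; D_c ≈ 7.24 mg/L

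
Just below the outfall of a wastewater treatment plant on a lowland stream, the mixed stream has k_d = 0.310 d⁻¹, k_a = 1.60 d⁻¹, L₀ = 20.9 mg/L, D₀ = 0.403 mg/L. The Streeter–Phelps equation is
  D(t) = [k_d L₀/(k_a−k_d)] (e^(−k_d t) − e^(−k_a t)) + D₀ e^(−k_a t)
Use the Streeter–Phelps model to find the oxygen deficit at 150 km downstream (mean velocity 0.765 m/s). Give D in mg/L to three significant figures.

D ≈ 2.36 mg/L

Travel time t = x/v = 150 km / (0.765 m/s) = 150000 m / 0.765 m/s = 196100 s = 2.269 d.
k_d L₀/(k_a−k_d) = 0.310×20.9/(1.60−0.310) = 6.479/1.290 = 5.022 mg/L.
e^(−k_d t) = e^(−0.310×2.269) = 0.4948; e^(−k_a t) = e^(−1.60×2.269) = 0.02649.
D = 5.022 × (0.4948 − 0.02649) + 0.403 × 0.02649 = 2.352 + 0.01067 = 2.363 mg/L.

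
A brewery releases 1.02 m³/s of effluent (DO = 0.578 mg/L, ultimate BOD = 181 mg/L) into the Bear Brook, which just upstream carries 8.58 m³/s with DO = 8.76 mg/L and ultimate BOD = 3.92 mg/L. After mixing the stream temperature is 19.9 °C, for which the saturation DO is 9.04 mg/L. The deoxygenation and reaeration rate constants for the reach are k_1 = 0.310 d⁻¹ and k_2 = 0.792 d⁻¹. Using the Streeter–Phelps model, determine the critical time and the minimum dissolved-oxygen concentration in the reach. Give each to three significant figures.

t_c ≈ 1.78 d; minimum DO ≈ 3.91 mg/L

Mixed DO = (8.58×8.76 + 1.02×0.578)/(8.58+1.02) = 75.75/9.600 = 7.891 mg/L.
Mixed L₀ = (8.58×3.92 + 1.02×181)/(9.600) = 218.3/9.600 = 22.73 mg/L.
Initial deficit D₀ = C_s − DO₀ = 9.04 − 7.891 = 1.149 mg/L.
t_c = (1/0.4820) ln[(0.792/0.310)(1 − 1.149×0.4820/(0.310×22.73))] = 2.075 × ln(2.354) = 1.776 d.
D_c = (0.310/0.792) × 22.73 × e^(−0.310×1.776) = 0.3914 × 22.73 × 0.5766 = 5.131 mg/L.
Minimum DO = 9.04 − 5.131 = 3.909 mg/L.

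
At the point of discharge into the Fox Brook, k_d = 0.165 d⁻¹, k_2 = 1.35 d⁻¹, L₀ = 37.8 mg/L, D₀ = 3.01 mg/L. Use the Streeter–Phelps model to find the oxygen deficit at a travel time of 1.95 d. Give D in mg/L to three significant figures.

k_d L₀/(k_2−k_d) = 0.165×37.8/(1.35−0.165) = 6.237/1.185 = 5.263 mg/L.
e^(−k_d t) = e^(−0.165×1.950) = 0.7249; e^(−k_2 t) = e^(−1.35×1.950) = 0.07190.
D = 5.263 × (0.7249 − 0.07190) + 3.01 × 0.07190 = 3.437 + 0.2164 = 3.653 mg/L.

D ≈ 3.65 mg/L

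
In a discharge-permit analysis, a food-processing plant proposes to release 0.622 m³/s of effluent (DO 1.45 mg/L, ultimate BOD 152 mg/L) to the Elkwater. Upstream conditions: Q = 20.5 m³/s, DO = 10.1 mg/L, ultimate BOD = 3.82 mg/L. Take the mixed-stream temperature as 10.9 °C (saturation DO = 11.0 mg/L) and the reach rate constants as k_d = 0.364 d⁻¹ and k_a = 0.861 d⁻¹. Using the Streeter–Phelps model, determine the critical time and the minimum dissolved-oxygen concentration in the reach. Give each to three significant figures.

t_c ≈ 1.30 d; minimum DO ≈ 8.85 mg/L

Mixed DO = (20.5×10.1 + 0.622×1.45)/(20.5+0.622) = 208.0/21.12 = 9.845 mg/L.
Mixed L₀ = (20.5×3.82 + 0.622×152)/(21.12) = 172.9/21.12 = 8.184 mg/L.
Initial deficit D₀ = C_s − DO₀ = 11.0 − 9.845 = 1.155 mg/L.
t_c = (1/0.4970) ln[(0.861/0.364)(1 − 1.155×0.4970/(0.364×8.184))] = 2.012 × ln(1.910) = 1.302 d.
D_c = (0.364/0.861) × 8.184 × e^(−0.364×1.302) = 0.4228 × 8.184 × 0.6226 = 2.154 mg/L.
Minimum DO = 11.0 − 2.154 = 8.846 mg/L.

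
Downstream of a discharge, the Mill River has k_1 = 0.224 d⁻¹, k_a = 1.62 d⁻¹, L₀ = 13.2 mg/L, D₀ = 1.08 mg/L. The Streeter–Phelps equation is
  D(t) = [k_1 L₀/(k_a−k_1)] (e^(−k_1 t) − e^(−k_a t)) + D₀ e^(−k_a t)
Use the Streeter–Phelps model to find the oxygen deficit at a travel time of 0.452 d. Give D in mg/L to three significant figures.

D ≈ 1.41 mg/L

k_1 L₀/(k_a−k_1) = 0.224×13.2/(1.62−0.224) = 2.957/1.396 = 2.118 mg/L.
e^(−k_1 t) = e^(−0.224×0.4520) = 0.9037; e^(−k_a t) = e^(−1.62×0.4520) = 0.4808.
D = 2.118 × (0.9037 − 0.4808) + 1.08 × 0.4808 = 0.8957 + 0.5193 = 1.415 mg/L.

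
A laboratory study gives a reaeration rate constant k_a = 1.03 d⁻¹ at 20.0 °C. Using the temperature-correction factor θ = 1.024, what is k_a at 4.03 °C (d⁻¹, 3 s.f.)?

k_a(T₂) = k_a(T₁) · θ^(T₂−T₁) = 1.03 × 1.024^(4.03−20.0)
= 1.03 × 1.024^-16.0 = 1.03 × 0.6847 = 0.7053 d⁻¹.

k_a ≈ 0.705 d⁻¹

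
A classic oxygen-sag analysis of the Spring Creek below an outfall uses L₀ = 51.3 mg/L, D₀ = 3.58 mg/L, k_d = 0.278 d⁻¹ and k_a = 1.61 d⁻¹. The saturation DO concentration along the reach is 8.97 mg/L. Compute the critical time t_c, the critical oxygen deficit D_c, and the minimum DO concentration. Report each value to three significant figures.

t_c ≈ 1.01 d; D_c ≈ 6.68 mg/L; min DO ≈ 2.29 mg/L

With k_a/k_d = 5.791 and 1 − D₀(k_a−k_d)/(k_d L₀) = 0.6656,
t_c = ln(5.791 × 0.6656) / (1.61 − 0.278) = ln(3.855) / 1.332 = 1.349/1.332 = 1.013 d.
D_c = (k_d/k_a) L₀ e^(−k_d t_c) = (0.278/1.61) × 51.3 × e^(−0.278×1.013) = 0.1727 × 51.3 × 0.7546 = 6.684 mg/L.
Minimum DO = C_s − D_c = 8.97 − 6.684 = 2.286 mg/L.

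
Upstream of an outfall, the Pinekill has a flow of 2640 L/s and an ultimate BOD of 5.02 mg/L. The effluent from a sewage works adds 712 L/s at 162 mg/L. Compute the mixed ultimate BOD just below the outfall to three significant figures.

Flow-weighted mixing: C = (Q_r C_r + Q_w C_w)/(Q_r + Q_w)
= (2640×5.02 + 712×162)/(2640 + 712) = 128600/3352 = 38.36 mg/L.

38.4 mg/L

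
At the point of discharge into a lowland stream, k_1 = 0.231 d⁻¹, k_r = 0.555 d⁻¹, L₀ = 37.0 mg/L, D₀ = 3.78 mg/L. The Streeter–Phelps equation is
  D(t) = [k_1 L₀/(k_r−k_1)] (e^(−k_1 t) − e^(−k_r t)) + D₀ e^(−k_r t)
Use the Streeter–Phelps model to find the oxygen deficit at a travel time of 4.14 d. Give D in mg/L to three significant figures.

D ≈ 7.87 mg/L

k_1 L₀/(k_r−k_1) = 0.231×37.0/(0.555−0.231) = 8.547/0.3240 = 26.38 mg/L.
e^(−k_1 t) = e^(−0.231×4.140) = 0.3843; e^(−k_r t) = e^(−0.555×4.140) = 0.1005.
D = 26.38 × (0.3843 − 0.1005) + 3.78 × 0.1005 = 7.487 + 0.3799 = 7.867 mg/L.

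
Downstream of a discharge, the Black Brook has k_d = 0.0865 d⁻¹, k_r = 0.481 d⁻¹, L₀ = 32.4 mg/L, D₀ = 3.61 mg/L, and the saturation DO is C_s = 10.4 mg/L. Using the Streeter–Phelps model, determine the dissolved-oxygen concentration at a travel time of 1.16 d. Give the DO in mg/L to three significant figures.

k_d L₀/(k_r−k_d) = 0.0865×32.4/(0.481−0.0865) = 2.803/0.3945 = 7.104 mg/L.
e^(−k_d t) = e^(−0.0865×1.160) = 0.9045; e^(−k_r t) = e^(−0.481×1.160) = 0.5724.
D = 7.104 × (0.9045 − 0.5724) + 3.61 × 0.5724 = 2.360 + 2.066 = 4.426 mg/L.
DO = C_s − D = 10.4 − 4.426 = 5.974 mg/L.

DO ≈ 5.97 mg/L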